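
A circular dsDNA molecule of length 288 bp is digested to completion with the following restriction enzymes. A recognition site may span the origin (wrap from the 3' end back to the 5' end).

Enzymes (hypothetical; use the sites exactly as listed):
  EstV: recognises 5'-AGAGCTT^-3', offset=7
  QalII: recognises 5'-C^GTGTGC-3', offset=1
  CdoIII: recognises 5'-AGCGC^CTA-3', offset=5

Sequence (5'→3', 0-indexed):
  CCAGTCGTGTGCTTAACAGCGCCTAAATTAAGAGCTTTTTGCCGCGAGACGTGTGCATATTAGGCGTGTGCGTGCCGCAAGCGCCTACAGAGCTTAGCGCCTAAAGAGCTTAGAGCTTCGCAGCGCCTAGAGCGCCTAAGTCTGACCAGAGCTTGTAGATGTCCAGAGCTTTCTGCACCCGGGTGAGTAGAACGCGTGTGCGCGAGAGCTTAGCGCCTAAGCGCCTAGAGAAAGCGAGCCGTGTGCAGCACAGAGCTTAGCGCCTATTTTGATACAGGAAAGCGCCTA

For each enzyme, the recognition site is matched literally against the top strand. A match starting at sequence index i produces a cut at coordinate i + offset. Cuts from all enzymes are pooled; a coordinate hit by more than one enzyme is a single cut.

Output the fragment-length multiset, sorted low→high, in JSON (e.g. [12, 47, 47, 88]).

[5,5,5,7,8,8,9,9,11,11,13,15,15,16,16,16,17,18,19,19,22,24]

Scan for sites:
  EstV (AGAGCTT, off=7): starts [30, 88, 104, 111, 147, 164, 204, 251] → cuts [37, 95, 111, 118, 154, 171, 211, 258]
  QalII (CGTGTGC, off=1): starts [5, 49, 64, 194, 239] → cuts [6, 50, 65, 195, 240]
  CdoIII (AGCGCCTA, off=5): starts [17, 79, 95, 121, 130, 211, 219, 258, 280] → cuts [22, 84, 100, 126, 135, 216, 224, 263, 285]

Pooled cuts: [6, 22, 37, 50, 65, 84, 95, 100, 111, 118, 126, 135, 154, 171, 195, 211, 216, 224, 240, 258, 263, 285]

Fragments:
  6→22: 16 bp
  22→37: 15 bp
  37→50: 13 bp
  50→65: 15 bp
  65→84: 19 bp
  84→95: 11 bp
  95→100: 5 bp
  100→111: 11 bp
  111→118: 7 bp
  118→126: 8 bp
  126→135: 9 bp
  135→154: 19 bp
  154→171: 17 bp
  171→195: 24 bp
  195→211: 16 bp
  211→216: 5 bp
  216→224: 8 bp
  224→240: 16 bp
  240→258: 18 bp
  258→263: 5 bp
  263→285: 22 bp
  285→6 (wrap): 288-285+6 = 9 bp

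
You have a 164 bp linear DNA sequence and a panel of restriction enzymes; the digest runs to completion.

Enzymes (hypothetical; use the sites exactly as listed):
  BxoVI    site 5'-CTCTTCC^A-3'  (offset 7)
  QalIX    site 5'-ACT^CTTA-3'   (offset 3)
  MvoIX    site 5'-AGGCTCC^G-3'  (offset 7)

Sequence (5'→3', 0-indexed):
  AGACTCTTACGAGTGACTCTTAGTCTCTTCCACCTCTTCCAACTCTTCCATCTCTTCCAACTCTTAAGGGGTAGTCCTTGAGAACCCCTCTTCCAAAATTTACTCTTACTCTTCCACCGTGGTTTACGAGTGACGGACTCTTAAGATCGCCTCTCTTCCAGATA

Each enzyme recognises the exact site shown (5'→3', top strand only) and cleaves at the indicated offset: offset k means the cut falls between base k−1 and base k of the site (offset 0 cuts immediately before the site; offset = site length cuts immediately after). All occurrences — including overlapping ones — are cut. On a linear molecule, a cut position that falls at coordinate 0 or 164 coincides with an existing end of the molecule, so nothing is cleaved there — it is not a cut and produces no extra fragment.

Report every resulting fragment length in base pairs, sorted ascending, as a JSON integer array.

[4,5,5,9,9,9,10,11,13,13,20,24,32]

Site scan:
  BxoVI CTCTTCCA/7: at [24, 33, 42, 51, 87, 108, 152] ⇒ [31, 40, 49, 58, 94, 115, 159]
  QalIX ACTCTTA/3: at [2, 15, 59, 101, 136] ⇒ [5, 18, 62, 104, 139]
  MvoIX (AGGCTCCG, off=7): no sites

Pooled cuts: [5, 18, 31, 40, 49, 58, 62, 94, 104, 115, 139, 159]

Fragments:
  [0,5): 5 bp
  [5,18): 13 bp
  [18,31): 13 bp
  [31,40): 9 bp
  [40,49): 9 bp
  [49,58): 9 bp
  [58,62): 4 bp
  [62,94): 32 bp
  [94,104): 10 bp
  [104,115): 11 bp
  [115,139): 24 bp
  [139,159): 20 bp
  [159,164): 5 bp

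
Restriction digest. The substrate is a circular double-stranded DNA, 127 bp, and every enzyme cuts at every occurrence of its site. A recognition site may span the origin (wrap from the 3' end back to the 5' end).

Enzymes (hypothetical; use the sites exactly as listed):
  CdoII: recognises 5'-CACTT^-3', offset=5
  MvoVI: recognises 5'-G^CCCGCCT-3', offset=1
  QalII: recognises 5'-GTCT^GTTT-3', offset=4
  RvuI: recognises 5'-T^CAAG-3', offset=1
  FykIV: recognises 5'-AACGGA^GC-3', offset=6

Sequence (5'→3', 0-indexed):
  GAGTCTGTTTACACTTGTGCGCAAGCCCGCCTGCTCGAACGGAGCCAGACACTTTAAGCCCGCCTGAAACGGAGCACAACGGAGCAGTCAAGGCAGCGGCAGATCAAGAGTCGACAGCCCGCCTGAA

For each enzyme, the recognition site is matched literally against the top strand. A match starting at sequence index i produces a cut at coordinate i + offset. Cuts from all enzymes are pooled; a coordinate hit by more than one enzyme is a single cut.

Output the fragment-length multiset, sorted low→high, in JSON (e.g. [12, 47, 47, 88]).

[4,5,9,10,10,11,13,15,16,16,18]

Site scan:
  CdoII (CACTT, off=5): starts [11, 49] → cuts [16, 54]
  MvoVI (GCCCGCCT, off=1): starts [24, 57, 116] → cuts [25, 58, 117]
  QalII (GTCTGTTT, off=4): starts [2] → cuts [6]
  RvuI (TCAAG, off=1): starts [87, 103] → cuts [88, 104]
  FykIV (AACGGAGC, off=6): starts [37, 67, 77] → cuts [43, 73, 83]

Pooled cuts: [6, 16, 25, 43, 54, 58, 73, 83, 88, 104, 117]

Fragment lengths:
  6→16: 10 bp
  16→25: 9 bp
  25→43: 18 bp
  43→54: 11 bp
  54→58: 4 bp
  58→73: 15 bp
  73→83: 10 bp
  83→88: 5 bp
  88→104: 16 bp
  104→117: 13 bp
  117→6 (wrap): 127-117+6 = 16 bp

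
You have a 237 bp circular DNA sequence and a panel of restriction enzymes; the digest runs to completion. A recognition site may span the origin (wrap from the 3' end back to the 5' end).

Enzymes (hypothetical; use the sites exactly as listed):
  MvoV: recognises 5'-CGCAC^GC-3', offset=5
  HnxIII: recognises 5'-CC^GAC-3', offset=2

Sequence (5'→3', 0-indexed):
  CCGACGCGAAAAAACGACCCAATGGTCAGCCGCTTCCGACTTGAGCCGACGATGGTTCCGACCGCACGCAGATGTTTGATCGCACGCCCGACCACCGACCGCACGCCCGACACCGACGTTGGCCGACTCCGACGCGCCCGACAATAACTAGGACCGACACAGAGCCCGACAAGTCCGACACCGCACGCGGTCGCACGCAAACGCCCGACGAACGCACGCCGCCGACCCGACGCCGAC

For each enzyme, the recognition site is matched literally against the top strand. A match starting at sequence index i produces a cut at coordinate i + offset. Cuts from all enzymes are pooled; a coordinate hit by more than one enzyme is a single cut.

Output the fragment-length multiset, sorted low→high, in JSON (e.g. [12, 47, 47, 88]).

Per-enzyme occurrences:
  MvoV CGCACGC/5: at [62, 80, 99, 181, 191, 212] ⇒ [67, 85, 104, 186, 196, 217]
  HnxIII CCGAC/2: at [0, 35, 45, 57, 87, 94, 106, 112, 122, 128, 137, 153, 165, 174, 204, 221, 226, 232] ⇒ [2, 37, 47, 59, 89, 96, 108, 114, 124, 130, 139, 155, 167, 176, 206, 223, 228, 234]

All cut coordinates (distinct, sorted): [2, 37, 47, 59, 67, 85, 89, 96, 104, 108, 114, 124, 130, 139, 155, 167, 176, 186, 196, 206, 217, 223, 228, 234]

Fragments:
  2→37: 35 bp
  37→47: 10 bp
  47→59: 12 bp
  59→67: 8 bp
  67→85: 18 bp
  85→89: 4 bp
  89→96: 7 bp
  96→104: 8 bp
  104→108: 4 bp
  108→114: 6 bp
  114→124: 10 bp
  124→130: 6 bp
  130→139: 9 bp
  139→155: 16 bp
  155→167: 12 bp
  167→176: 9 bp
  176→186: 10 bp
  186→196: 10 bp
  196→206: 10 bp
  206→217: 11 bp
  217→223: 6 bp
  223→228: 5 bp
  228→234: 6 bp
  234→2 (wrap): 237-234+2 = 5 bp

[4,4,5,5,6,6,6,6,7,8,8,9,9,10,10,10,10,10,11,12,12,16,18,35]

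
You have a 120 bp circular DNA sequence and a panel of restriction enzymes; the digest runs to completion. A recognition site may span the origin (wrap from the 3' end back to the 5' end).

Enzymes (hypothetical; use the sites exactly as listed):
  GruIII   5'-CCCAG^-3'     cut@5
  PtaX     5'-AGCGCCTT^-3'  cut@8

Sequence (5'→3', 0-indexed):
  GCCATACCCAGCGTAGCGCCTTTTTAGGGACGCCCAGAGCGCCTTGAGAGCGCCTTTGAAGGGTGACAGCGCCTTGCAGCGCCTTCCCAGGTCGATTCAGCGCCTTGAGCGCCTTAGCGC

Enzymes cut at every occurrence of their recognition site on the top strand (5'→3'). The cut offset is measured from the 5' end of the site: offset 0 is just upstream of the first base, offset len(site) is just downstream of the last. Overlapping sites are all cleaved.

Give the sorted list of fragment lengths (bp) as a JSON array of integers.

[5,8,9,10,11,11,15,16,16,19]

Scan for sites:
  GruIII (CCCAG, off=5): starts [6, 32, 85] → cuts [11, 37, 90]
  PtaX (AGCGCCTT, off=8): starts [14, 37, 48, 67, 77, 98, 107] → cuts [22, 45, 56, 75, 85, 106, 115]

All cut coordinates (distinct, sorted): [11, 22, 37, 45, 56, 75, 85, 90, 106, 115]

Fragments:
  11→22: 11 bp
  22→37: 15 bp
  37→45: 8 bp
  45→56: 11 bp
  56→75: 19 bp
  75→85: 10 bp
  85→90: 5 bp
  90→106: 16 bp
  106→115: 9 bp
  115→11 (wrap): 120-115+11 = 16 bp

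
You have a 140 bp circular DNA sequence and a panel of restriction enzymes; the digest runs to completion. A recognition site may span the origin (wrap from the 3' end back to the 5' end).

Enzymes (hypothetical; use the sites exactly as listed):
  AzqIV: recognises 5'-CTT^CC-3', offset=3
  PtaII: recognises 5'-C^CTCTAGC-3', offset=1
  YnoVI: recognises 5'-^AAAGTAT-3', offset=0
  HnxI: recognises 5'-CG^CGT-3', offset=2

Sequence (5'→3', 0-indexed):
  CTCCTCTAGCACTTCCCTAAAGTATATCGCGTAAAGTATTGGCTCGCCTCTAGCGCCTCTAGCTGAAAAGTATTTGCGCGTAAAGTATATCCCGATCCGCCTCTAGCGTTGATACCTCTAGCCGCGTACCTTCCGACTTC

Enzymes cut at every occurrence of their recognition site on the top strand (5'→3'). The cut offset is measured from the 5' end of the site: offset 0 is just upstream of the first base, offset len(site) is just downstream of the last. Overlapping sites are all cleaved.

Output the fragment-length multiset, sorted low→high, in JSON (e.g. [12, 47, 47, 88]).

[3,3,4,4,7,8,9,9,10,11,11,12,15,15,19]

Scan for sites:
  AzqIV (CTTCC, off=3): starts [11, 129, 136] → cuts [14, 132, 139]
  PtaII (CCTCTAGC, off=1): starts [2, 46, 55, 99, 114] → cuts [3, 47, 56, 100, 115]
  YnoVI (AAAGTAT, off=0): starts [18, 32, 66, 81] → cuts [18, 32, 66, 81]
  HnxI (CGCGT, off=2): starts [27, 76, 122] → cuts [29, 78, 124]

Pooled cuts: [3, 14, 18, 29, 32, 47, 56, 66, 78, 81, 100, 115, 124, 132, 139]

Fragments:
  3→14: 11 bp
  14→18: 4 bp
  18→29: 11 bp
  29→32: 3 bp
  32→47: 15 bp
  47→56: 9 bp
  56→66: 10 bp
  66→78: 12 bp
  78→81: 3 bp
  81→100: 19 bp
  100→115: 15 bp
  115→124: 9 bp
  124→132: 8 bp
  132→139: 7 bp
  139→3 (wrap): 140-139+3 = 4 bp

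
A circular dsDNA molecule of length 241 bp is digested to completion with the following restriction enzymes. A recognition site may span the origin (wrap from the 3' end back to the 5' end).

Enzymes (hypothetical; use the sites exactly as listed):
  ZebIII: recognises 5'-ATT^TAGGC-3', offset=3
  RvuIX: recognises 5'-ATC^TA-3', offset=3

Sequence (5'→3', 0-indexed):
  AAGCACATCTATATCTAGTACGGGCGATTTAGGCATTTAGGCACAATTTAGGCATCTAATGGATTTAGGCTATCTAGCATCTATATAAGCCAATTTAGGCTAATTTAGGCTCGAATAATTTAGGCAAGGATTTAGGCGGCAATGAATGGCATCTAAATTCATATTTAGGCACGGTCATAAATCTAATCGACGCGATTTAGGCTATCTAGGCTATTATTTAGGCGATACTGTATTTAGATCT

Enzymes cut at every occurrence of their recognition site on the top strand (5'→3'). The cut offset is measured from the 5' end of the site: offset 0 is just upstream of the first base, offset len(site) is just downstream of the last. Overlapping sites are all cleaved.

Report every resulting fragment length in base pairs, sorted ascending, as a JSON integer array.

[6,7,8,8,9,9,9,10,10,11,12,12,12,14,14,14,15,18,21,22]

Scan for sites:
  ZebIII (ATTTAGGC, off=3): starts [26, 34, 45, 62, 92, 102, 117, 129, 162, 194, 215] → cuts [29, 37, 48, 65, 95, 105, 120, 132, 165, 197, 218]
  RvuIX (ATCTA, off=3): starts [6, 12, 53, 71, 78, 150, 180, 203, 237] → cuts [9, 15, 56, 74, 81, 153, 183, 206, 240]

All cut coordinates (distinct, sorted): [9, 15, 29, 37, 48, 56, 65, 74, 81, 95, 105, 120, 132, 153, 165, 183, 197, 206, 218, 240]

Fragment lengths:
  9→15: 6 bp
  15→29: 14 bp
  29→37: 8 bp
  37→48: 11 bp
  48→56: 8 bp
  56→65: 9 bp
  65→74: 9 bp
  74→81: 7 bp
  81→95: 14 bp
  95→105: 10 bp
  105→120: 15 bp
  120→132: 12 bp
  132→153: 21 bp
  153→165: 12 bp
  165→183: 18 bp
  183→197: 14 bp
  197→206: 9 bp
  206→218: 12 bp
  218→240: 22 bp
  240→9 (wrap): 241-240+9 = 10 bp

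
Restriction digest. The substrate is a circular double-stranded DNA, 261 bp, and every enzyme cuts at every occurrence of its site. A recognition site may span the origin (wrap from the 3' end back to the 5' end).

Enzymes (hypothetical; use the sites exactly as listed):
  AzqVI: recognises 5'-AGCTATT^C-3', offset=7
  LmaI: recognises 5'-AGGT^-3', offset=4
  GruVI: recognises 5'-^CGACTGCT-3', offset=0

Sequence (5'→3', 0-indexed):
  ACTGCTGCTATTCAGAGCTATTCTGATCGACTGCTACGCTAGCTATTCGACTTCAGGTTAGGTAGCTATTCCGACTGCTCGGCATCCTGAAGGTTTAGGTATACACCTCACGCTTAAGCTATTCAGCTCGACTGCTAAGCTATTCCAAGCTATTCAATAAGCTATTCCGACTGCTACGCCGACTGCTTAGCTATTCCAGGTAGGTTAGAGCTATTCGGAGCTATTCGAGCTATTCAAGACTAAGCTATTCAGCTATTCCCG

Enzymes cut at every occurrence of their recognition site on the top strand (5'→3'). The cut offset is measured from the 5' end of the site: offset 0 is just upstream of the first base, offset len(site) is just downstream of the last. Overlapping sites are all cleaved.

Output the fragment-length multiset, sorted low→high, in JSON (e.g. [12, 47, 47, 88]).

[1,1,2,4,5,5,5,6,6,7,8,9,10,10,10,11,12,12,15,16,16,20,23,23,24]

Scan for sites:
  AzqVI AGCTATTC/7: at [15, 40, 63, 116, 137, 147, 159, 188, 208, 218, 227, 242, 250] ⇒ [22, 47, 70, 123, 144, 154, 166, 195, 215, 225, 234, 249, 257]
  LmaI AGGT/4: at [54, 59, 90, 96, 197, 201] ⇒ [58, 63, 94, 100, 201, 205]
  GruVI CGACTGCT/0: at [27, 71, 128, 167, 179, 259] ⇒ [27, 71, 128, 167, 179, 259]

All cut coordinates (distinct, sorted): [22, 27, 47, 58, 63, 70, 71, 94, 100, 123, 128, 144, 154, 166, 167, 179, 195, 201, 205, 215, 225, 234, 249, 257, 259]

Fragments:
  22→27: 5 bp
  27→47: 20 bp
  47→58: 11 bp
  58→63: 5 bp
  63→70: 7 bp
  70→71: 1 bp
  71→94: 23 bp
  94→100: 6 bp
  100→123: 23 bp
  123→128: 5 bp
  128→144: 16 bp
  144→154: 10 bp
  154→166: 12 bp
  166→167: 1 bp
  167→179: 12 bp
  179→195: 16 bp
  195→201: 6 bp
  201→205: 4 bp
  205→215: 10 bp
  215→225: 10 bp
  225→234: 9 bp
  234→249: 15 bp
  249→257: 8 bp
  257→259: 2 bp
  259→22 (wrap): 261-259+22 = 24 bp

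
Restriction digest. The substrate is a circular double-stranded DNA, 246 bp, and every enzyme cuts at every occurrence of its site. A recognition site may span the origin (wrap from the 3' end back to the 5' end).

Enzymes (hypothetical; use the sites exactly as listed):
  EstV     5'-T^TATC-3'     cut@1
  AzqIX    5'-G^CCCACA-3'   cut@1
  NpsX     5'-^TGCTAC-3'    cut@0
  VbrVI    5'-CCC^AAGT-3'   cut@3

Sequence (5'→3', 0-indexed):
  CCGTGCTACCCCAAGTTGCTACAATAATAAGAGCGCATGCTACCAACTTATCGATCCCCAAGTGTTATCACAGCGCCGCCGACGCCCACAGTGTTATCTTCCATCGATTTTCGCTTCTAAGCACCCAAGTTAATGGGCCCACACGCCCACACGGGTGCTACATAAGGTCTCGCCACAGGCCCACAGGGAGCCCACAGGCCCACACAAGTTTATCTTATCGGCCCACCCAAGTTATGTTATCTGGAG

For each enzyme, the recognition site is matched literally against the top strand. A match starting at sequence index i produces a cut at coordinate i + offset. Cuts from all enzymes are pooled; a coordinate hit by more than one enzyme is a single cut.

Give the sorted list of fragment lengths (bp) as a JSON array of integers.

Per-enzyme occurrences:
  EstV TTATC/1: at [47, 64, 93, 209, 214, 236] ⇒ [48, 65, 94, 210, 215, 237]
  AzqIX GCCCACA/1: at [83, 136, 144, 178, 189, 197] ⇒ [84, 137, 145, 179, 190, 198]
  NpsX TGCTAC/0: at [3, 16, 37, 155] ⇒ [3, 16, 37, 155]
  VbrVI CCCAAGT/3: at [9, 56, 123, 225] ⇒ [12, 59, 126, 228]

Pooled cuts: [3, 12, 16, 37, 48, 59, 65, 84, 94, 126, 137, 145, 155, 179, 190, 198, 210, 215, 228, 237]

Fragments:
  3→12: 9 bp
  12→16: 4 bp
  16→37: 21 bp
  37→48: 11 bp
  48→59: 11 bp
  59→65: 6 bp
  65→84: 19 bp
  84→94: 10 bp
  94→126: 32 bp
  126→137: 11 bp
  137→145: 8 bp
  145→155: 10 bp
  155→179: 24 bp
  179→190: 11 bp
  190→198: 8 bp
  198→210: 12 bp
  210→215: 5 bp
  215→228: 13 bp
  228→237: 9 bp
  237→3 (wrap): 246-237+3 = 12 bp

[4,5,6,8,8,9,9,10,10,11,11,11,11,12,12,13,19,21,24,32]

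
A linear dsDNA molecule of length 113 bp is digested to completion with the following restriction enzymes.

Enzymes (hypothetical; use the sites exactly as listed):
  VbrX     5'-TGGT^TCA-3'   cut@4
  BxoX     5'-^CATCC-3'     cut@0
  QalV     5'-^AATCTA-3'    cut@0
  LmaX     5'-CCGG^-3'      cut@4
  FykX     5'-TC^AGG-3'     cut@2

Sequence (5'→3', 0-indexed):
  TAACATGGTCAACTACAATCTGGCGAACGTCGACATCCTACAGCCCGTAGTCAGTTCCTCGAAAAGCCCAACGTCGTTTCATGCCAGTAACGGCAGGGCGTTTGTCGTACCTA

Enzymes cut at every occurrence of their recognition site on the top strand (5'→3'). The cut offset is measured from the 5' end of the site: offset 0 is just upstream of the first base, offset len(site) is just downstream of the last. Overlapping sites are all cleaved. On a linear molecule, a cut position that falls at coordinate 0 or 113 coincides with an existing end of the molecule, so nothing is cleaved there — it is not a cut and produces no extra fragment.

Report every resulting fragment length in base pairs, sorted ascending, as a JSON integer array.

[33,80]

Per-enzyme occurrences:
  VbrX (TGGTTCA, off=4): no sites
  BxoX CATCC/0: at [33] ⇒ [33]
  QalV (AATCTA, off=0): no sites
  LmaX (CCGG, off=4): no sites
  FykX (TCAGG, off=2): no sites

All cut coordinates (distinct, sorted): [33]

Fragments:
  [0,33): 33 bp
  [33,113): 80 bp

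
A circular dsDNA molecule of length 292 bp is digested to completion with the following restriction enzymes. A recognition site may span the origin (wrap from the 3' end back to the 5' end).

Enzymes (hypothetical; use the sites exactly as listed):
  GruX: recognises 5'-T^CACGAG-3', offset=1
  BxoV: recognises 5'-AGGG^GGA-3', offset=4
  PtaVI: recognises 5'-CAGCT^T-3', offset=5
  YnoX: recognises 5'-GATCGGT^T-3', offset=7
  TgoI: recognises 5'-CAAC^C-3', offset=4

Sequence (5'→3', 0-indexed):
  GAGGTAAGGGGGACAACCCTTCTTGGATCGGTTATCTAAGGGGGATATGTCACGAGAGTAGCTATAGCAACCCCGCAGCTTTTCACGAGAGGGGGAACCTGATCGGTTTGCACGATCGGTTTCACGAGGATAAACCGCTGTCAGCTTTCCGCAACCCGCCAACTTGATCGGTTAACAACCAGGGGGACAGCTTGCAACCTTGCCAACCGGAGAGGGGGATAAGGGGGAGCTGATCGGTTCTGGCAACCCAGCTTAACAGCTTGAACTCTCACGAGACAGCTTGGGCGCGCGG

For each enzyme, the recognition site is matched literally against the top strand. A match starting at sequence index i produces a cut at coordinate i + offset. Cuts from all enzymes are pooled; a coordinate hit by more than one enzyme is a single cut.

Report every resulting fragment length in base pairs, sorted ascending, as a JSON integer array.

[2,3,5,6,6,7,7,8,8,8,8,9,9,9,9,9,9,10,10,12,13,13,14,15,17,21,21,24]

Per-enzyme occurrences:
  GruX (TCACGAG, off=1): starts [49, 82, 121, 268] → cuts [50, 83, 122, 269]
  BxoV (AGGGGGA, off=4): starts [6, 38, 89, 180, 212, 221] → cuts [10, 42, 93, 184, 216, 225]
  PtaVI (CAGCTT, off=5): starts [75, 141, 187, 248, 256, 276] → cuts [80, 146, 192, 253, 261, 281]
  YnoX (GATCGGTT, off=7): starts [25, 100, 113, 165, 231] → cuts [32, 107, 120, 172, 238]
  TgoI (CAACC, off=4): starts [13, 67, 151, 175, 194, 203, 243] → cuts [17, 71, 155, 179, 198, 207, 247]

Pooled cuts: [10, 17, 32, 42, 50, 71, 80, 83, 93, 107, 120, 122, 146, 155, 172, 179, 184, 192, 198, 207, 216, 225, 238, 247, 253, 261, 269, 281]

Fragment lengths:
  10→17: 7 bp
  17→32: 15 bp
  32→42: 10 bp
  42→50: 8 bp
  50→71: 21 bp
  71→80: 9 bp
  80→83: 3 bp
  83→93: 10 bp
  93→107: 14 bp
  107→120: 13 bp
  120→122: 2 bp
  122→146: 24 bp
  146→155: 9 bp
  155→172: 17 bp
  172→179: 7 bp
  179→184: 5 bp
  184→192: 8 bp
  192→198: 6 bp
  198→207: 9 bp
  207→216: 9 bp
  216→225: 9 bp
  225→238: 13 bp
  238→247: 9 bp
  247→253: 6 bp
  253→261: 8 bp
  261→269: 8 bp
  269→281: 12 bp
  281→10 (wrap): 292-281+10 = 21 bp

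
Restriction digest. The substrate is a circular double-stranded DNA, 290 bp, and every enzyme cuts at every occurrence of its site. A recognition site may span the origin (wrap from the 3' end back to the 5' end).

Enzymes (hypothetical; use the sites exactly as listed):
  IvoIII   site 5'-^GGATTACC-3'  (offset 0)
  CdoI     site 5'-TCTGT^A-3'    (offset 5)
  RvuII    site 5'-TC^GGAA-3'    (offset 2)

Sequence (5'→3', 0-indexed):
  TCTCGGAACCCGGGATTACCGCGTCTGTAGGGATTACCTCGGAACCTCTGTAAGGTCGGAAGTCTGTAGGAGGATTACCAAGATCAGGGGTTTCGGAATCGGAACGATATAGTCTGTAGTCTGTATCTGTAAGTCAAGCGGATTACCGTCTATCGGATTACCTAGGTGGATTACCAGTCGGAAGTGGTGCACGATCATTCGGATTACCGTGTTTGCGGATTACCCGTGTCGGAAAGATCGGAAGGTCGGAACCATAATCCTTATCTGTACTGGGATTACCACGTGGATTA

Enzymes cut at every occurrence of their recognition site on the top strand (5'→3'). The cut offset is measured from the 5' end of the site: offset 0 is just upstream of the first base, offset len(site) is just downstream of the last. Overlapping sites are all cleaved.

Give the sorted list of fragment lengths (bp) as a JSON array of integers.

Scan for sites:
  IvoIII (GGATTACC, off=0): starts [12, 30, 71, 139, 154, 167, 200, 216, 272] → cuts [12, 30, 71, 139, 154, 167, 200, 216, 272]
  CdoI (TCTGTA, off=5): starts [23, 46, 62, 112, 119, 125, 263] → cuts [28, 51, 67, 117, 124, 130, 268]
  RvuII (TCGGAA, off=2): starts [2, 38, 55, 92, 98, 177, 228, 237, 245] → cuts [4, 40, 57, 94, 100, 179, 230, 239, 247]

Pooled cuts: [4, 12, 28, 30, 40, 51, 57, 67, 71, 94, 100, 117, 124, 130, 139, 154, 167, 179, 200, 216, 230, 239, 247, 268, 272]

Fragment lengths:
  4→12: 8 bp
  12→28: 16 bp
  28→30: 2 bp
  30→40: 10 bp
  40→51: 11 bp
  51→57: 6 bp
  57→67: 10 bp
  67→71: 4 bp
  71→94: 23 bp
  94→100: 6 bp
  100→117: 17 bp
  117→124: 7 bp
  124→130: 6 bp
  130→139: 9 bp
  139→154: 15 bp
  154→167: 13 bp
  167→179: 12 bp
  179→200: 21 bp
  200→216: 16 bp
  216→230: 14 bp
  230→239: 9 bp
  239→247: 8 bp
  247→268: 21 bp
  268→272: 4 bp
  272→4 (wrap): 290-272+4 = 22 bp

[2,4,4,6,6,6,7,8,8,9,9,10,10,11,12,13,14,15,16,16,17,21,21,22,23]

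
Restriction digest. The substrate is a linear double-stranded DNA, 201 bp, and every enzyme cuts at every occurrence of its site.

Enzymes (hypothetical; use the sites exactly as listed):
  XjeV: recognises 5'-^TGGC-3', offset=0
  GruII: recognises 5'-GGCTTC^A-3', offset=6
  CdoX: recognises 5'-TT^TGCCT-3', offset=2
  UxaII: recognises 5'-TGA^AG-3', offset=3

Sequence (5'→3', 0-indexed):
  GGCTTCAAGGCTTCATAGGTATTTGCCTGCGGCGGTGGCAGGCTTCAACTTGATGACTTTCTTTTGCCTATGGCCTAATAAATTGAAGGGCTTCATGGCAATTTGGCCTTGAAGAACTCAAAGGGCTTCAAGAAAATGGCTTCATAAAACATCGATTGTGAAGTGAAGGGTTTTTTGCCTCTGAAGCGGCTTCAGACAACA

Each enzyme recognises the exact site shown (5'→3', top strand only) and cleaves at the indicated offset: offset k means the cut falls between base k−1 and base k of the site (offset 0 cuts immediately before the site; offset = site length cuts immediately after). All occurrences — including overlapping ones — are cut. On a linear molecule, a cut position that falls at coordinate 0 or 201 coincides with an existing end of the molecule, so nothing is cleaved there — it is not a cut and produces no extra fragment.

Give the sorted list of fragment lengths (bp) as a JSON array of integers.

[1,5,6,6,7,7,8,8,8,8,9,9,9,9,9,11,12,16,17,18,18]

Scan for sites:
  XjeV TGGC/0: at [35, 70, 95, 103, 136] ⇒ [35, 70, 95, 103, 136]
  GruII GGCTTCA/6: at [0, 8, 40, 88, 123, 137, 187] ⇒ [6, 14, 46, 94, 129, 143, 193]
  CdoX TTTGCCT/2: at [21, 62, 173] ⇒ [23, 64, 175]
  UxaII TGAAG/3: at [83, 109, 158, 163, 181] ⇒ [86, 112, 161, 166, 184]

All cut coordinates (distinct, sorted): [6, 14, 23, 35, 46, 64, 70, 86, 94, 95, 103, 112, 129, 136, 143, 161, 166, 175, 184, 193]

Fragments:
  [0,6): 6 bp
  [6,14): 8 bp
  [14,23): 9 bp
  [23,35): 12 bp
  [35,46): 11 bp
  [46,64): 18 bp
  [64,70): 6 bp
  [70,86): 16 bp
  [86,94): 8 bp
  [94,95): 1 bp
  [95,103): 8 bp
  [103,112): 9 bp
  [112,129): 17 bp
  [129,136): 7 bp
  [136,143): 7 bp
  [143,161): 18 bp
  [161,166): 5 bp
  [166,175): 9 bp
  [175,184): 9 bp
  [184,193): 9 bp
  [193,201): 8 bp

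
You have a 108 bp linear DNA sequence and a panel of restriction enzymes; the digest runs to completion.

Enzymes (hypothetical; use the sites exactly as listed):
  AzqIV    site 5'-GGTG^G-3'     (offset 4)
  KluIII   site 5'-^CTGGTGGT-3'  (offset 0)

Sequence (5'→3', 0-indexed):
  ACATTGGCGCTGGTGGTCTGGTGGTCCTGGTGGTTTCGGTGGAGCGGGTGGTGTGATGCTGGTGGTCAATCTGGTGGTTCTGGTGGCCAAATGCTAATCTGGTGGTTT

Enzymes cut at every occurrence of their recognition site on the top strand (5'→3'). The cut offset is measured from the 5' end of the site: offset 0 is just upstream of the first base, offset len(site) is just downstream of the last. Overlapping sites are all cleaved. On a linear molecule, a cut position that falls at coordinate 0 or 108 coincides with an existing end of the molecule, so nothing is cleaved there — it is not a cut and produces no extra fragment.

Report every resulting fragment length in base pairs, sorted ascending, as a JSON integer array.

[2,3,4,6,6,6,6,6,6,6,8,9,9,9,9,13]

Site scan:
  AzqIV GGTGG/4: at [11, 19, 28, 37, 46, 60, 72, 81, 100] ⇒ [15, 23, 32, 41, 50, 64, 76, 85, 104]
  KluIII CTGGTGGT/0: at [9, 17, 26, 58, 70, 98] ⇒ [9, 17, 26, 58, 70, 98]

Pooled cuts: [9, 15, 17, 23, 26, 32, 41, 50, 58, 64, 70, 76, 85, 98, 104]

Fragment lengths:
  [0,9): 9 bp
  [9,15): 6 bp
  [15,17): 2 bp
  [17,23): 6 bp
  [23,26): 3 bp
  [26,32): 6 bp
  [32,41): 9 bp
  [41,50): 9 bp
  [50,58): 8 bp
  [58,64): 6 bp
  [64,70): 6 bp
  [70,76): 6 bp
  [76,85): 9 bp
  [85,98): 13 bp
  [98,104): 6 bp
  [104,108): 4 bp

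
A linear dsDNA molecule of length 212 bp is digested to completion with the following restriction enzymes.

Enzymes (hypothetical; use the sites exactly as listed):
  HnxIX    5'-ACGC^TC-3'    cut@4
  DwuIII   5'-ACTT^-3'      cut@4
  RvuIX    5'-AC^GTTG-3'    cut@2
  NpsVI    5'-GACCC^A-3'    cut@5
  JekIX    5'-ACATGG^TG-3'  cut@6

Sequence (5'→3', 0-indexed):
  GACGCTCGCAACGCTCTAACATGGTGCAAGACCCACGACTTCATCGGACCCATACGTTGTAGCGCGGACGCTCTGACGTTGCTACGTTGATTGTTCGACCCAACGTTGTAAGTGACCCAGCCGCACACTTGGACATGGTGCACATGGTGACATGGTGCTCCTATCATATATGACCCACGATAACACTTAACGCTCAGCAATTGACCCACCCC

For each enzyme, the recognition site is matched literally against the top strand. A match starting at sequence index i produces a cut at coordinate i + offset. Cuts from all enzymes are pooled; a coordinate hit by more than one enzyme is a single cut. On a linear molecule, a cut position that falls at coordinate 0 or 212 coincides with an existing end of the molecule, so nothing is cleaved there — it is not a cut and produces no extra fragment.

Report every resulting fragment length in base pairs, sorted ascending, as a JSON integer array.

[3,4,5,5,5,6,7,8,8,8,9,9,10,10,10,12,12,14,14,16,16,21]

Site scan:
  HnxIX ACGCTC/4: at [1, 10, 67, 189] ⇒ [5, 14, 71, 193]
  DwuIII ACTT/4: at [37, 126, 184] ⇒ [41, 130, 188]
  RvuIX ACGTTG/2: at [53, 75, 83, 102] ⇒ [55, 77, 85, 104]
  NpsVI GACCCA/5: at [29, 46, 96, 113, 171, 202] ⇒ [34, 51, 101, 118, 176, 207]
  JekIX ACATGGTG/6: at [18, 132, 141, 149] ⇒ [24, 138, 147, 155]

Pooled cuts: [5, 14, 24, 34, 41, 51, 55, 71, 77, 85, 101, 104, 118, 130, 138, 147, 155, 176, 188, 193, 207]

Fragments:
  [0,5): 5 bp
  [5,14): 9 bp
  [14,24): 10 bp
  [24,34): 10 bp
  [34,41): 7 bp
  [41,51): 10 bp
  [51,55): 4 bp
  [55,71): 16 bp
  [71,77): 6 bp
  [77,85): 8 bp
  [85,101): 16 bp
  [101,104): 3 bp
  [104,118): 14 bp
  [118,130): 12 bp
  [130,138): 8 bp
  [138,147): 9 bp
  [147,155): 8 bp
  [155,176): 21 bp
  [176,188): 12 bp
  [188,193): 5 bp
  [193,207): 14 bp
  [207,212): 5 bp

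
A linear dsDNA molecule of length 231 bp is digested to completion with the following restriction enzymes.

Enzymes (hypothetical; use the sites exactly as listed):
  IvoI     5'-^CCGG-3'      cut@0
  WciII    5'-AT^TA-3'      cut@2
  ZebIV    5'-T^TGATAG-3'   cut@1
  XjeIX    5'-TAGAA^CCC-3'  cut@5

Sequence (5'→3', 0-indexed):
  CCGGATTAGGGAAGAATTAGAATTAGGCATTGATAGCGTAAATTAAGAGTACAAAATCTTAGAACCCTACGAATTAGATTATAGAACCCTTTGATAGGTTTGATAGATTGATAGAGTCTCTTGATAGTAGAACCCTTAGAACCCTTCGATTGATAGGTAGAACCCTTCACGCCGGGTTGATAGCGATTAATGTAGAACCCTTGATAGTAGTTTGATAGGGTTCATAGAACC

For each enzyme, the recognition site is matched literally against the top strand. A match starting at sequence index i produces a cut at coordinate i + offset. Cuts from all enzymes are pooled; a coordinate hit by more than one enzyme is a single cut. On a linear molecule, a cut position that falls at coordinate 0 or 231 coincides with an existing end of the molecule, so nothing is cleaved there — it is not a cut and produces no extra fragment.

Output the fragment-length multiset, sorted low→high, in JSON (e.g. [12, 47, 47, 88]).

Per-enzyme occurrences:
  IvoI CCGG/0: at [0, 171] ⇒ [171] (position 0 is a terminus of the linear molecule — no cut)
  WciII ATTA/2: at [4, 15, 21, 41, 72, 77, 185] ⇒ [6, 17, 23, 43, 74, 79, 187]
  ZebIV TTGATAG/1: at [29, 90, 99, 107, 120, 149, 176, 200, 211] ⇒ [30, 91, 100, 108, 121, 150, 177, 201, 212]
  XjeIX TAGAACCC/5: at [59, 81, 127, 136, 157, 192] ⇒ [64, 86, 132, 141, 162, 197]

All cut coordinates (distinct, sorted): [6, 17, 23, 30, 43, 64, 74, 79, 86, 91, 100, 108, 121, 132, 141, 150, 162, 171, 177, 187, 197, 201, 212]

Fragments:
  [0,6): 6 bp
  [6,17): 11 bp
  [17,23): 6 bp
  [23,30): 7 bp
  [30,43): 13 bp
  [43,64): 21 bp
  [64,74): 10 bp
  [74,79): 5 bp
  [79,86): 7 bp
  [86,91): 5 bp
  [91,100): 9 bp
  [100,108): 8 bp
  [108,121): 13 bp
  [121,132): 11 bp
  [132,141): 9 bp
  [141,150): 9 bp
  [150,162): 12 bp
  [162,171): 9 bp
  [171,177): 6 bp
  [177,187): 10 bp
  [187,197): 10 bp
  [197,201): 4 bp
  [201,212): 11 bp
  [212,231): 19 bp

[4,5,5,6,6,6,7,7,8,9,9,9,9,10,10,10,11,11,11,12,13,13,19,21]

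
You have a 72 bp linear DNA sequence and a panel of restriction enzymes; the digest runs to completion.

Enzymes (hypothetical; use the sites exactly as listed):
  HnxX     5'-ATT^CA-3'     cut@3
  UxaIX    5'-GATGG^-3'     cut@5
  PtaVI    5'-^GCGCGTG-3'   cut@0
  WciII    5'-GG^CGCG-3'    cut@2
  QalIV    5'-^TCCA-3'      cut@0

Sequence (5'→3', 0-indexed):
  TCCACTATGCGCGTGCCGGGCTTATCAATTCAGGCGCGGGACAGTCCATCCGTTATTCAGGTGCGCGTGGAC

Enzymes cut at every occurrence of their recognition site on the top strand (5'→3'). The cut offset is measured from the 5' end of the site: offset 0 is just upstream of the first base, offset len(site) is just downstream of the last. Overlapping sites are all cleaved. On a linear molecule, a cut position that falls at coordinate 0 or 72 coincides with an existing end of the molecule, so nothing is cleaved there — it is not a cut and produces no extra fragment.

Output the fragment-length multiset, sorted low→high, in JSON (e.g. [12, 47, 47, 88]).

Site scan:
  HnxX (ATTCA, off=3): starts [27, 54] → cuts [30, 57]
  UxaIX (GATGG, off=5): no sites
  PtaVI (GCGCGTG, off=0): starts [8, 62] → cuts [8, 62]
  WciII (GGCGCG, off=2): starts [32] → cuts [34]
  QalIV (TCCA, off=0): starts [0, 44] → cuts [44] (position 0 is a terminus of the linear molecule — no cut)

Pooled cuts: [8, 30, 34, 44, 57, 62]

Fragments:
  [0,8): 8 bp
  [8,30): 22 bp
  [30,34): 4 bp
  [34,44): 10 bp
  [44,57): 13 bp
  [57,62): 5 bp
  [62,72): 10 bp

[4,5,8,10,10,13,22]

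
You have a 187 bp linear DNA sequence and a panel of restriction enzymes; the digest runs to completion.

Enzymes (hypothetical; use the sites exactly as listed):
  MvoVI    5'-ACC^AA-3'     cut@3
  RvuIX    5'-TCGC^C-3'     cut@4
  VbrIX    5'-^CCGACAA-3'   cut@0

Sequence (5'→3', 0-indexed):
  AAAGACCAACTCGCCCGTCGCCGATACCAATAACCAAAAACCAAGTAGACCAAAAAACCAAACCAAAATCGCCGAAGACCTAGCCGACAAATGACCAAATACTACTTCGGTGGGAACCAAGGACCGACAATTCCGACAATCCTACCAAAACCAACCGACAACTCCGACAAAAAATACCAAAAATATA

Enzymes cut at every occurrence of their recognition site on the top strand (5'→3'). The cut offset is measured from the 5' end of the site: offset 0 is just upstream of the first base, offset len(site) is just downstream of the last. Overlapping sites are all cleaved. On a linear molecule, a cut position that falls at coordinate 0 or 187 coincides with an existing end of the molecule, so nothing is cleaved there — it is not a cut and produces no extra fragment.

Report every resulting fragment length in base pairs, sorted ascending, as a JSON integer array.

Scan for sites:
  MvoVI ACCAA/3: at [4, 25, 32, 39, 48, 56, 61, 93, 115, 143, 149, 175] ⇒ [7, 28, 35, 42, 51, 59, 64, 96, 118, 146, 152, 178]
  RvuIX TCGCC/4: at [10, 17, 68] ⇒ [14, 21, 72]
  VbrIX CCGACAA/0: at [83, 123, 132, 154, 163] ⇒ [83, 123, 132, 154, 163]

Pooled cuts: [7, 14, 21, 28, 35, 42, 51, 59, 64, 72, 83, 96, 118, 123, 132, 146, 152, 154, 163, 178]

Fragment lengths:
  [0,7): 7 bp
  [7,14): 7 bp
  [14,21): 7 bp
  [21,28): 7 bp
  [28,35): 7 bp
  [35,42): 7 bp
  [42,51): 9 bp
  [51,59): 8 bp
  [59,64): 5 bp
  [64,72): 8 bp
  [72,83): 11 bp
  [83,96): 13 bp
  [96,118): 22 bp
  [118,123): 5 bp
  [123,132): 9 bp
  [132,146): 14 bp
  [146,152): 6 bp
  [152,154): 2 bp
  [154,163): 9 bp
  [163,178): 15 bp
  [178,187): 9 bp

[2,5,5,6,7,7,7,7,7,7,8,8,9,9,9,9,11,13,14,15,22]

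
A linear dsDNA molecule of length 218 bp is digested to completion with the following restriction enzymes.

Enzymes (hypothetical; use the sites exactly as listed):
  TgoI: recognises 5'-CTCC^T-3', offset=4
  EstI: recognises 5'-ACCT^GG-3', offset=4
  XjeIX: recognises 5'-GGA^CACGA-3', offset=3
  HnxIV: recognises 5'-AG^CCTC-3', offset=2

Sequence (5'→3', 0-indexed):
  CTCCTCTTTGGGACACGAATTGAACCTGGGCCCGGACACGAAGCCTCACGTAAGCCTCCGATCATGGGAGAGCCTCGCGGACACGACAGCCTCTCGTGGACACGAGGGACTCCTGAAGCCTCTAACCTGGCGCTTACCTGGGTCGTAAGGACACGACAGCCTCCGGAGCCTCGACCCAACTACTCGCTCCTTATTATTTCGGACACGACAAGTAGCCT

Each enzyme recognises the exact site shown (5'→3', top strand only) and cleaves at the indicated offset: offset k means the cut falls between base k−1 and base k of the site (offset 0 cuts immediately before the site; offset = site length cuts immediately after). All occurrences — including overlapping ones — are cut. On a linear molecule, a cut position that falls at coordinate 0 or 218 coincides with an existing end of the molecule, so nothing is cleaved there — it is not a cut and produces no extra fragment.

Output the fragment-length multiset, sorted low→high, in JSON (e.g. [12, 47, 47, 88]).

Per-enzyme occurrences:
  TgoI CTCCT/4: at [0, 109, 186] ⇒ [4, 113, 190]
  EstI ACCTGG/4: at [23, 124, 135] ⇒ [27, 128, 139]
  XjeIX GGACACGA/3: at [10, 33, 78, 97, 148, 200] ⇒ [13, 36, 81, 100, 151, 203]
  HnxIV AGCCTC/2: at [41, 52, 70, 87, 116, 157, 166] ⇒ [43, 54, 72, 89, 118, 159, 168]

Pooled cuts: [4, 13, 27, 36, 43, 54, 72, 81, 89, 100, 113, 118, 128, 139, 151, 159, 168, 190, 203]

Fragments:
  [0,4): 4 bp
  [4,13): 9 bp
  [13,27): 14 bp
  [27,36): 9 bp
  [36,43): 7 bp
  [43,54): 11 bp
  [54,72): 18 bp
  [72,81): 9 bp
  [81,89): 8 bp
  [89,100): 11 bp
  [100,113): 13 bp
  [113,118): 5 bp
  [118,128): 10 bp
  [128,139): 11 bp
  [139,151): 12 bp
  [151,159): 8 bp
  [159,168): 9 bp
  [168,190): 22 bp
  [190,203): 13 bp
  [203,218): 15 bp

[4,5,7,8,8,9,9,9,9,10,11,11,11,12,13,13,14,15,18,22]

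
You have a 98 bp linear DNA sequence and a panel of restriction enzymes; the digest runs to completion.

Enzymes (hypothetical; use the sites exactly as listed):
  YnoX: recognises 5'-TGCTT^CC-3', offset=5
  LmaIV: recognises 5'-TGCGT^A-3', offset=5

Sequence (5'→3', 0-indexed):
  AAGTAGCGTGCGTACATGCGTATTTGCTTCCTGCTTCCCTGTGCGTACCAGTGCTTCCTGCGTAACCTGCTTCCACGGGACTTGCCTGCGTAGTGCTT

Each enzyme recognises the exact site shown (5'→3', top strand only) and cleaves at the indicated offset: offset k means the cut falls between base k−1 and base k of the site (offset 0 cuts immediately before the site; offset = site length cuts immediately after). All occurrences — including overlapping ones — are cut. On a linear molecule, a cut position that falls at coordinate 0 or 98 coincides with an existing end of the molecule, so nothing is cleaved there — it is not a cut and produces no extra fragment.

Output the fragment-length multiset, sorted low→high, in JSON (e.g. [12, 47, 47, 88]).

Site scan:
  YnoX (TGCTTCC, off=5): starts [24, 31, 51, 67] → cuts [29, 36, 56, 72]
  LmaIV (TGCGTA, off=5): starts [8, 16, 41, 58, 86] → cuts [13, 21, 46, 63, 91]

All cut coordinates (distinct, sorted): [13, 21, 29, 36, 46, 56, 63, 72, 91]

Fragment lengths:
  [0,13): 13 bp
  [13,21): 8 bp
  [21,29): 8 bp
  [29,36): 7 bp
  [36,46): 10 bp
  [46,56): 10 bp
  [56,63): 7 bp
  [63,72): 9 bp
  [72,91): 19 bp
  [91,98): 7 bp

[7,7,7,8,8,9,10,10,13,19]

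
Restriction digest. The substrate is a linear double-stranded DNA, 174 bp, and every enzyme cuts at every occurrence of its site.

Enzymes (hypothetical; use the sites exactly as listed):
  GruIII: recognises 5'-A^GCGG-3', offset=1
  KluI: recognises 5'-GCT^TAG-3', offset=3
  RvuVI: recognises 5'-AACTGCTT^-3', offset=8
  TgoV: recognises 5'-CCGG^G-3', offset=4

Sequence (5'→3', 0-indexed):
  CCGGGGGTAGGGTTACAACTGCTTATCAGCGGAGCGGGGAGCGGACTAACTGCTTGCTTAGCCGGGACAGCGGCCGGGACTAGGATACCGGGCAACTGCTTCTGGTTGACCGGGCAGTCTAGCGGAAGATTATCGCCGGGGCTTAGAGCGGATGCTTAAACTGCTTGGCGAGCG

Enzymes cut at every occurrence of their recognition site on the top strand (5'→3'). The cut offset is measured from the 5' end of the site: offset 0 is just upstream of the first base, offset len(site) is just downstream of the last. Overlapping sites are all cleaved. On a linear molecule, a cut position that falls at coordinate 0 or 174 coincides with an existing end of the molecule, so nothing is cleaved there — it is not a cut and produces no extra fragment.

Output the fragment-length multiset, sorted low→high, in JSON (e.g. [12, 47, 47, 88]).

Per-enzyme occurrences:
  GruIII AGCGG/1: at [27, 32, 39, 68, 120, 146] ⇒ [28, 33, 40, 69, 121, 147]
  KluI GCTTAG/3: at [55, 140] ⇒ [58, 143]
  RvuVI AACTGCTT/8: at [16, 47, 93, 158] ⇒ [24, 55, 101, 166]
  TgoV CCGGG/4: at [0, 61, 73, 87, 109, 135] ⇒ [4, 65, 77, 91, 113, 139]

Pooled cuts: [4, 24, 28, 33, 40, 55, 58, 65, 69, 77, 91, 101, 113, 121, 139, 143, 147, 166]

Fragment lengths:
  [0,4): 4 bp
  [4,24): 20 bp
  [24,28): 4 bp
  [28,33): 5 bp
  [33,40): 7 bp
  [40,55): 15 bp
  [55,58): 3 bp
  [58,65): 7 bp
  [65,69): 4 bp
  [69,77): 8 bp
  [77,91): 14 bp
  [91,101): 10 bp
  [101,113): 12 bp
  [113,121): 8 bp
  [121,139): 18 bp
  [139,143): 4 bp
  [143,147): 4 bp
  [147,166): 19 bp
  [166,174): 8 bp

[3,4,4,4,4,4,5,7,7,8,8,8,10,12,14,15,18,19,20]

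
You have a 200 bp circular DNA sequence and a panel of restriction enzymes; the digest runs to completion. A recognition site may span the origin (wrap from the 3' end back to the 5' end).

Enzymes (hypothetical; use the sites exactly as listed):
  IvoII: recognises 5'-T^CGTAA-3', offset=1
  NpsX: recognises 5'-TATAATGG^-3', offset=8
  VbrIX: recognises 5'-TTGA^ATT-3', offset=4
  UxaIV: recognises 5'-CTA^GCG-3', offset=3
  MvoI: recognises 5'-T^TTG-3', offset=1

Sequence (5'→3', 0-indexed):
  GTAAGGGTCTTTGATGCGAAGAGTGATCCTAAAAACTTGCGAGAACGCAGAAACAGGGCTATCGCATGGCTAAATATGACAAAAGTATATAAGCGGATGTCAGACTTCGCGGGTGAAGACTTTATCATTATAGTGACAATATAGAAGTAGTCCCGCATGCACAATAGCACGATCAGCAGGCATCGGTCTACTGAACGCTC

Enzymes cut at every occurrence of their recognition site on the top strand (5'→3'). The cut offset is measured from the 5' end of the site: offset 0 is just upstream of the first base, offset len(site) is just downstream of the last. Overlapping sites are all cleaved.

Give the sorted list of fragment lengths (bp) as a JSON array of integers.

Site scan:
  IvoII (TCGTAA, off=1): starts [198] → cuts [199]
  NpsX (TATAATGG, off=8): no sites
  VbrIX (TTGAATT, off=4): no sites
  UxaIV (CTAGCG, off=3): no sites
  MvoI (TTTG, off=1): starts [9] → cuts [10]

Pooled cuts: [10, 199]

Fragment lengths:
  10→199: 189 bp
  199→10 (wrap): 200-199+10 = 11 bp

[11,189]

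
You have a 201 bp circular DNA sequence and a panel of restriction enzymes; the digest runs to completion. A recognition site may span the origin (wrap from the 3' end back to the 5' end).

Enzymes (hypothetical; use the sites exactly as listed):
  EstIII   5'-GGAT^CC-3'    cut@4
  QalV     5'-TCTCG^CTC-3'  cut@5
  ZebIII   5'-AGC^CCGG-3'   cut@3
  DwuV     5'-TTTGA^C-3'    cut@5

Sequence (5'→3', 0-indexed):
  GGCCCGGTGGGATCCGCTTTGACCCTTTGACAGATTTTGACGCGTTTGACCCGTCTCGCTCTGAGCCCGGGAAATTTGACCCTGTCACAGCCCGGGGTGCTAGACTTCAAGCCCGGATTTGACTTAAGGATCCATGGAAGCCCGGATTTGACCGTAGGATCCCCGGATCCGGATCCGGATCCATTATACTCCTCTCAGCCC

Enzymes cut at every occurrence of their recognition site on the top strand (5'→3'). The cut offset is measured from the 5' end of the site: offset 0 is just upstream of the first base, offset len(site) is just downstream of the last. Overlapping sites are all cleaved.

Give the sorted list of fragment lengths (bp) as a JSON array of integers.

Scan for sites:
  EstIII (GGATCC, off=4): starts [9, 127, 156, 164, 170, 176] → cuts [13, 131, 160, 168, 174, 180]
  QalV (TCTCGCTC, off=5): starts [53] → cuts [58]
  ZebIII (AGCCCGG, off=3): starts [63, 88, 109, 138, 196] → cuts [66, 91, 112, 141, 199]
  DwuV (TTTGAC, off=5): starts [17, 25, 35, 44, 74, 117, 146] → cuts [22, 30, 40, 49, 79, 122, 151]

Pooled cuts: [13, 22, 30, 40, 49, 58, 66, 79, 91, 112, 122, 131, 141, 151, 160, 168, 174, 180, 199]

Fragments:
  13→22: 9 bp
  22→30: 8 bp
  30→40: 10 bp
  40→49: 9 bp
  49→58: 9 bp
  58→66: 8 bp
  66→79: 13 bp
  79→91: 12 bp
  91→112: 21 bp
  112→122: 10 bp
  122→131: 9 bp
  131→141: 10 bp
  141→151: 10 bp
  151→160: 9 bp
  160→168: 8 bp
  168→174: 6 bp
  174→180: 6 bp
  180→199: 19 bp
  199→13 (wrap): 201-199+13 = 15 bp

[6,6,8,8,8,9,9,9,9,9,10,10,10,10,12,13,15,19,21]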